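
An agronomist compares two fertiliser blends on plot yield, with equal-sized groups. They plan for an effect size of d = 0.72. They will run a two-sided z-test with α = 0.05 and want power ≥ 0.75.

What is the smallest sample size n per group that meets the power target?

n = 27 per group

For power 0.75 need Φ(δ − z_{0.025}) = 0.75, so δ = z_{0.025} + z_{0.25} = 1.960 + 0.674 = 2.634.
(The Φ(−δ − z_{α/2}) term is vanishingly small for δ > 0 and is dropped in the standard sample-size formula.)
δ = d·√(n/2) ⇒ n = 2(δ/d)² = 2 × (2.634 / 0.72)² = 26.78.
Round up to the next whole unit.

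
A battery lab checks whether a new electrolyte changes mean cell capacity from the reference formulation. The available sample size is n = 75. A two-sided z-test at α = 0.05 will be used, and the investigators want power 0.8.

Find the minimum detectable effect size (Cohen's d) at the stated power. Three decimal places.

d ≈ 0.323

Need Φ(δ − 1.960) = 0.8, so δ = 1.960 + 0.842 = 2.802.
(Lower-tail contribution to power is negligible for δ > 0.)
δ = d·√n ⇒ d = δ/√n = 2.802/√75 = 0.3235.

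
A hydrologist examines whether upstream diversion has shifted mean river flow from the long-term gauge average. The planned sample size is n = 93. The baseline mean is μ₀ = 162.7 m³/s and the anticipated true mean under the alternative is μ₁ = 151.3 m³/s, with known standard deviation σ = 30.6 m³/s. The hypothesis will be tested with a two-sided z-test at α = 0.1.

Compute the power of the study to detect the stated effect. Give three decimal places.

Standardized effect: d = |μ₁ − μ₀| / σ = |151.3 − 162.7| / 30.6 = 0.3725
Noncentrality parameter: δ = d·√n = 0.3725 × √93 = 3.5927
Critical value for a two-sided test at α = 0.1: z_{α/2} = 1.645.
Power = Φ(δ − 1.645) + Φ(−δ − 1.645) = Φ(1.948) + Φ(-5.238) = 0.9743 + 0.0000 = 0.9743.

Power ≈ 0.974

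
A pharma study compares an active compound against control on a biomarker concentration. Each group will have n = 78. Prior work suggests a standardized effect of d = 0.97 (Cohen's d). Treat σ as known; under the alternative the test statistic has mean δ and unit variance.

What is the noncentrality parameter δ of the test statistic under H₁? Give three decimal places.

δ ≈ 6.058

δ = d·√(n/2) = 0.97 × √(78/2) = 6.0576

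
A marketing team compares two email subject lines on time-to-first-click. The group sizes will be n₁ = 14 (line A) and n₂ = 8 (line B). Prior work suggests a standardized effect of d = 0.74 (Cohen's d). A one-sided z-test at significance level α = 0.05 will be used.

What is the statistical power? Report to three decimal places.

Power ≈ 0.510

Noncentrality parameter: δ = d / √(1/n₁ + 1/n₂) = 0.74 / √(1/14 + 1/8) = 1.6697
One-sided α = 0.05 → critical value z_{0.05} = 1.645.
Power = Φ(δ − 1.645) = Φ(0.025) = 0.5099.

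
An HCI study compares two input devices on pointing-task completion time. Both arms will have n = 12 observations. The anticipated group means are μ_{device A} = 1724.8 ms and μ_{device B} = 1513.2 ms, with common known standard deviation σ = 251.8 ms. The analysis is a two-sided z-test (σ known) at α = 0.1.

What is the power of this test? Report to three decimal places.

Power ≈ 0.661

Standardized effect: d = |μ_{device A} − μ_{device B}| / σ = |1724.8 − 1513.2| / 251.8 = 0.8403
Noncentrality parameter: δ = d·√(n/2) = 0.8403 × √(12/2) = 2.0584
Critical value for a two-sided test at α = 0.1: z_{α/2} = 1.645.
Power = Φ(δ − 1.645) + Φ(−δ − 1.645) = Φ(0.414) + Φ(-3.703) = 0.6604 + 0.0001 = 0.6605.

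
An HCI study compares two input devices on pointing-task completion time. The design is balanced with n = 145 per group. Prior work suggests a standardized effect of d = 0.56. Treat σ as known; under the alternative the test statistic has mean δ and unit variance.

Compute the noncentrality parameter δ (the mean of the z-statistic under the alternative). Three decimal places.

δ ≈ 4.768

The noncentrality parameter scales effect size by the design's sample-size factor: δ = d·√(n/2) = 0.56 × √(145/2) = 4.7682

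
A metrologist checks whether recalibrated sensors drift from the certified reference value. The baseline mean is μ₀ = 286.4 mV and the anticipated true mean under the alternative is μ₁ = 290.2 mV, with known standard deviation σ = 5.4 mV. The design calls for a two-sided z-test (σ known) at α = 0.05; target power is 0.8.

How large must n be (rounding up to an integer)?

Standardized effect: d = |μ₁ − μ₀| / σ = |290.2 − 286.4| / 5.4 = 0.7037
For power 0.8 need Φ(δ − z_{0.025}) = 0.8, so δ = z_{0.025} + z_{0.20} = 1.960 + 0.842 = 2.802.
(Ignoring the negligible lower-tail rejection probability gives the usual closed-form inversion.)
δ = d·√n ⇒ n = (δ/d)² = (2.802 / 0.7037)² = 15.85.
Round up to the next whole unit.

n = 16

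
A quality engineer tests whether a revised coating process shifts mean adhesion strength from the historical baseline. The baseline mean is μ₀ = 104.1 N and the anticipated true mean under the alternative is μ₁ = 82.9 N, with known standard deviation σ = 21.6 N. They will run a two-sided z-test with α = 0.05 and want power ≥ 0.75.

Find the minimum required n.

n = 8

Standardized effect: d = |μ₁ − μ₀| / σ = |82.9 − 104.1| / 21.6 = 0.9815
Set Φ(δ − 1.960) = 0.75; then δ − 1.960 = Φ⁻¹(0.75) = 0.674, giving δ = 2.634.
(The Φ(−δ − z_{α/2}) term is vanishingly small for δ > 0 and is dropped in the standard sample-size formula.)
δ = d·√n ⇒ n = (δ/d)² = (2.634 / 0.9815)² = 7.20.
Rounding up, n = 8.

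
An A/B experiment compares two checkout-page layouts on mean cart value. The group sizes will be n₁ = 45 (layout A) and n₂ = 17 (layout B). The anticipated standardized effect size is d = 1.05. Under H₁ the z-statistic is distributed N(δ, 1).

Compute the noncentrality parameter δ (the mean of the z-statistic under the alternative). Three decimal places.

The noncentrality parameter scales effect size by the design's sample-size factor: δ = d / √(1/n₁ + 1/n₂) = 1.05 / √(1/45 + 1/17) = 3.6883

δ ≈ 3.688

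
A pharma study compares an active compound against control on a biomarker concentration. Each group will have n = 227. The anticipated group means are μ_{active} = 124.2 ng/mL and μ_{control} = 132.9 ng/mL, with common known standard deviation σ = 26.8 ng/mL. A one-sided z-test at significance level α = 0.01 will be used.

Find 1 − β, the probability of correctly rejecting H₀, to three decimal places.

Power ≈ 0.871

Standardized effect: d = |μ_{active} − μ_{control}| / σ = |124.2 − 132.9| / 26.8 = 0.3246
Noncentrality parameter: δ = d·√(n/2) = 0.3246 × √(227/2) = 3.4585
Critical value for a one-sided test at α = 0.01: z_α = 2.326.
Power = Φ(δ − 2.326) = Φ(1.132) = 0.8712.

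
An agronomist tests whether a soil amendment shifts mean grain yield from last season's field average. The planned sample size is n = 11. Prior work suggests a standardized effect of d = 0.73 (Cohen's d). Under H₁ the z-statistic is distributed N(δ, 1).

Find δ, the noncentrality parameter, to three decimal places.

δ ≈ 2.421

The noncentrality parameter scales effect size by the design's sample-size factor: δ = d·√n = 0.73 × √11 = 2.4211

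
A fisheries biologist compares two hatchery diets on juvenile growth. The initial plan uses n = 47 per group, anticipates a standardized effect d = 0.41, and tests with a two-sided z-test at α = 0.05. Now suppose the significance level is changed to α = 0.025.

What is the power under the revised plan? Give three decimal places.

δ = d·√(n/2) = 0.41 × √(47/2) = 1.9875 (unchanged). New critical value: z_{0.0125} = 2.241.
Revised power = Φ(δ − 2.241) + Φ(−δ − 2.241) = Φ(-0.254) + Φ(-4.229) = 0.3998 + 0.0000 = 0.3998.

Power ≈ 0.400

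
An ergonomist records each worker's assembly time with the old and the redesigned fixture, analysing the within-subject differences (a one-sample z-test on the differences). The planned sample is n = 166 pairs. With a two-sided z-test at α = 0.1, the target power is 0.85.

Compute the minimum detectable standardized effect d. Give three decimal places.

d ≈ 0.208

Required noncentrality: δ = z_{0.05} + z_{0.15} = 1.645 + 1.036 = 2.681.
(Lower-tail contribution to power is negligible for δ > 0.)
δ = d·√n ⇒ d = δ/√n = 2.681/√166 = 0.2081.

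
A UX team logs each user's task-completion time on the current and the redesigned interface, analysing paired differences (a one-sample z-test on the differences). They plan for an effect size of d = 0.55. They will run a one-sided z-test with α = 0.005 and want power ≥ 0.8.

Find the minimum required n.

For power 0.8 need Φ(δ − z_{0.005}) = 0.8, so δ = z_{0.005} + z_{0.20} = 2.576 + 0.842 = 3.417.
δ = d·√n ⇒ n = (δ/d)² = (3.417 / 0.55)² = 38.61.
Rounding up, n = 39.

n = 39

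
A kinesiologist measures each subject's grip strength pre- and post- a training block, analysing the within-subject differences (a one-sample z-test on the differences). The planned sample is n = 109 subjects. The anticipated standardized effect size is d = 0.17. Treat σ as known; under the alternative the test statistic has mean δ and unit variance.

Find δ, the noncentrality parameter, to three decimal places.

δ = d·√n = 0.17 × √109 = 1.7749

δ ≈ 1.775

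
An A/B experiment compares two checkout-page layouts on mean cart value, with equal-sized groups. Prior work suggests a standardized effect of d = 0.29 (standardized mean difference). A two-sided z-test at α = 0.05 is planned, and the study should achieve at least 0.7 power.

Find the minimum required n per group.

n = 147 per group

For power 0.7 need Φ(δ − z_{0.025}) = 0.7, so δ = z_{0.025} + z_{0.30} = 1.960 + 0.524 = 2.484.
(The Φ(−δ − z_{α/2}) term is vanishingly small for δ > 0 and is dropped in the standard sample-size formula.)
δ = d·√(n/2) ⇒ n = 2(δ/d)² = 2 × (2.484 / 0.29)² = 146.78.
Round up to the next whole unit.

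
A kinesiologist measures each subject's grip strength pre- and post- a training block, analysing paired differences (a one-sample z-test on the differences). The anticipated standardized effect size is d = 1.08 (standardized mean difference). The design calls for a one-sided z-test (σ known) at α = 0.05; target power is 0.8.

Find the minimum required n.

n = 6

Set Φ(δ − 1.645) = 0.8; then δ − 1.645 = Φ⁻¹(0.8) = 0.842, giving δ = 2.486.
δ = d·√n ⇒ n = (δ/d)² = (2.486 / 1.08)² = 5.30.
Rounding up, n = 6.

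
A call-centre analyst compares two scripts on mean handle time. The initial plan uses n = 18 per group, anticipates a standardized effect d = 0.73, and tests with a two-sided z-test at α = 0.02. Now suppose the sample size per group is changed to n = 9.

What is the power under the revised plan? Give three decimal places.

With n = 9 per group: δ = d·√(n/2) = 0.73 × √(9/2) = 1.5486. Critical value z_{0.01} = 2.326.
Revised power = Φ(δ − 2.326) + Φ(−δ − 2.326) = Φ(-0.778) + Φ(-3.875) = 0.2183 + 0.0001 = 0.2184.

Power ≈ 0.218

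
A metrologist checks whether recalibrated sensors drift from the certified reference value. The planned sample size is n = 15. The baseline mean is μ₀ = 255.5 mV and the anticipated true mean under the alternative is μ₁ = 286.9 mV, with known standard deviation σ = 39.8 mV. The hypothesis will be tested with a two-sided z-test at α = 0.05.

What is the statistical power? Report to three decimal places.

Power ≈ 0.863

Standardized effect: d = |μ₁ − μ₀| / σ = |286.9 − 255.5| / 39.8 = 0.7889
Noncentrality parameter: λ = d·√n = 0.7889 × √15 = 3.0556
Two-sided α = 0.05 → critical value z_{0.025} = 1.960.
Power = Φ(λ − 1.960) + Φ(−λ − 1.960) = Φ(1.096) + Φ(-5.016) = 0.8634 + 0.0000 = 0.8634.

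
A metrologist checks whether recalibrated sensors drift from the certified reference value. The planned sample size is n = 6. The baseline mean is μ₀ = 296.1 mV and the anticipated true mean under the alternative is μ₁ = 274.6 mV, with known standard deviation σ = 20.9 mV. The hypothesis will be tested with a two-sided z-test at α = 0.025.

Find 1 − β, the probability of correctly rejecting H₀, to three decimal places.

Standardized effect: d = |μ₁ − μ₀| / σ = |274.6 − 296.1| / 20.9 = 1.0287
Noncentrality parameter: δ = d·√n = 1.0287 × √6 = 2.5198
Two-sided α = 0.025 → critical value z_{0.0125} = 2.241.
Power = Φ(δ − 2.241) + Φ(−δ − 2.241) = Φ(0.278) + Φ(-4.761) = 0.6097 + 0.0000 = 0.6097.

Power ≈ 0.610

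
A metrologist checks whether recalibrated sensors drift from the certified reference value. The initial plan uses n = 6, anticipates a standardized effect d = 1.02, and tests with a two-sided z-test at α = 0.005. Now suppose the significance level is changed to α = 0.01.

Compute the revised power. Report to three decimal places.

δ = d·√n = 1.02 × √6 = 2.4985 (unchanged). New critical value: z_{0.005} = 2.576.
Revised power = Φ(δ − 2.576) + Φ(−δ − 2.576) = Φ(-0.077) + Φ(-5.074) = 0.4692 + 0.0000 = 0.4692.

Power ≈ 0.469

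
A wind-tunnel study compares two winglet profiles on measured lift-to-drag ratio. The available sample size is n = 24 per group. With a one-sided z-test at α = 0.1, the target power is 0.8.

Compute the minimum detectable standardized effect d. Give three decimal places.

Required noncentrality: δ = z_{0.1} + z_{0.20} = 1.282 + 0.842 = 2.123.
δ = d·√(n/2) ⇒ d = δ/√(n/2) = 2.123/√(24/2) = 0.6129.

d ≈ 0.613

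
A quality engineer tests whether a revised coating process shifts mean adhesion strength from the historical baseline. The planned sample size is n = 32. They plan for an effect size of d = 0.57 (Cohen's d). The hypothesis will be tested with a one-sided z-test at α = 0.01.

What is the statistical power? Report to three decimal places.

Noncentrality parameter: δ = d·√n = 0.57 × √32 = 3.2244
One-sided α = 0.01 → critical value z_{0.01} = 2.326.
Power = P(Z > 2.326 − δ) = Φ(0.898) = 0.8154.

Power ≈ 0.815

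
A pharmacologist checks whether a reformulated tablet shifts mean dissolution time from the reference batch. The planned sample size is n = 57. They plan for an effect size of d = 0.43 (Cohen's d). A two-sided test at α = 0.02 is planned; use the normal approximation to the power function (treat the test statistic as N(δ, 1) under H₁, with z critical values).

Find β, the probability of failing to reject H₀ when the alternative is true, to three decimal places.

β ≈ 0.179

Noncentrality parameter: δ = d·√n = 0.43 × √57 = 3.2464
Critical value for a two-sided test at α = 0.02: z_{α/2} = 2.326.
Power = Φ(δ − 2.326) + Φ(−δ − 2.326) = Φ(0.920) + Φ(-5.573) = 0.8212 + 0.0000 = 0.8212.
Type II error: β = 1 − power = 1 − 0.8212 = 0.1788.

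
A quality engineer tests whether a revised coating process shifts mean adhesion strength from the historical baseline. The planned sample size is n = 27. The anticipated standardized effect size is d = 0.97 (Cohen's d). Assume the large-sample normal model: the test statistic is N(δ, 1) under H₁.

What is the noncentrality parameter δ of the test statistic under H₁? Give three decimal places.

The noncentrality parameter scales effect size by the design's sample-size factor: δ = d·√n = 0.97 × √27 = 5.0403

δ ≈ 5.040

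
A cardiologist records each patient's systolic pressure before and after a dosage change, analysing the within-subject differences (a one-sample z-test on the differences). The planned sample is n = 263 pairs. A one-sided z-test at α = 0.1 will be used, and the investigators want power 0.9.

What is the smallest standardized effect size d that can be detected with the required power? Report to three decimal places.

Required noncentrality: δ = z_{0.1} + z_{0.10} = 1.282 + 1.282 = 2.563.
δ = d·√n ⇒ d = δ/√n = 2.563/√263 = 0.1580.

d ≈ 0.158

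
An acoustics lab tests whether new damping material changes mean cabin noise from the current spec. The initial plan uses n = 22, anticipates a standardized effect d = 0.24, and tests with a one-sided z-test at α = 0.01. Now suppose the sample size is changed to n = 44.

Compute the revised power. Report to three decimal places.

Power ≈ 0.231

With n = 44: δ = d·√n = 0.24 × √44 = 1.5920. Critical value z_{0.01} = 2.326.
Revised power = P(Z > 2.326 − δ) = Φ(-0.734) = 0.2314.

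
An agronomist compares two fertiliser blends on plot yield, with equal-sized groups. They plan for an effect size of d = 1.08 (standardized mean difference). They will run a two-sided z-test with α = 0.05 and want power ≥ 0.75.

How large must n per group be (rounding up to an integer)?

For power 0.75 need Φ(δ − z_{0.025}) = 0.75, so δ = z_{0.025} + z_{0.25} = 1.960 + 0.674 = 2.634.
(The Φ(−δ − z_{α/2}) term is vanishingly small for δ > 0 and is dropped in the standard sample-size formula.)
δ = d·√(n/2) ⇒ n = 2(δ/d)² = 2 × (2.634 / 1.08)² = 11.90.
Rounding up, n = 12 per group.

n = 12 per group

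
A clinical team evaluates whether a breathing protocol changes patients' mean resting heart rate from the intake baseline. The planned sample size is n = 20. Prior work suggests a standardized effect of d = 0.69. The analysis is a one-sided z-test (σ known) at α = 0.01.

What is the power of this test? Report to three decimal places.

Power ≈ 0.776

Noncentrality parameter: λ = d·√n = 0.69 × √20 = 3.0858
One-sided α = 0.01 → critical value z_{0.01} = 2.326.
Power = Φ(λ − 2.326) = Φ(0.759) = 0.7762.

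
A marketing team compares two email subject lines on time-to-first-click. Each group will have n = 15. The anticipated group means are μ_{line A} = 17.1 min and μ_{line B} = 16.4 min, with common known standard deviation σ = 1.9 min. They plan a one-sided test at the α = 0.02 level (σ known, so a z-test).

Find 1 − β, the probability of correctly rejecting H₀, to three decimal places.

Standardized effect: d = |μ_{line A} − μ_{line B}| / σ = |17.1 − 16.4| / 1.9 = 0.3684
Noncentrality parameter: δ = d·√(n/2) = 0.3684 × √(15/2) = 1.0090
Critical value for a one-sided test at α = 0.02: z_α = 2.054.
Power = P(Z > 2.054 − δ) = Φ(-1.045) = 0.1481.

Power ≈ 0.148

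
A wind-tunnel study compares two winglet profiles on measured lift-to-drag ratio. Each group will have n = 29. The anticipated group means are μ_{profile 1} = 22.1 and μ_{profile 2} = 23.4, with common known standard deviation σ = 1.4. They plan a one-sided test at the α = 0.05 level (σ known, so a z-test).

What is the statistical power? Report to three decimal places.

Standardized effect: d = |μ_{profile 1} − μ_{profile 2}| / σ = |22.1 − 23.4| / 1.4 = 0.9286
Noncentrality parameter: δ = d·√(n/2) = 0.9286 × √(29/2) = 3.5359
One-sided α = 0.05 → critical value z_{0.05} = 1.645.
Power = P(Z > 1.645 − δ) = Φ(1.891) = 0.9707.

Power ≈ 0.971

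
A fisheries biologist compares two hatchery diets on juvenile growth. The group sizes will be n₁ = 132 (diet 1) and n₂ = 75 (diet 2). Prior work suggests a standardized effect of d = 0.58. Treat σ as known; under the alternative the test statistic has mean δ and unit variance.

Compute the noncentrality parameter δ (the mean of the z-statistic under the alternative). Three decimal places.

δ = d / √(1/n₁ + 1/n₂) = 0.58 / √(1/132 + 1/75) = 4.0111

δ ≈ 4.011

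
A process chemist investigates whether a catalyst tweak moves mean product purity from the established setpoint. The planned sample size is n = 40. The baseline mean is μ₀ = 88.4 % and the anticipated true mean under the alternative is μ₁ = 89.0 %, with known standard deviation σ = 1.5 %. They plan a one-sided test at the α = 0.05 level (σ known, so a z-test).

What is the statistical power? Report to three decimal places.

Standardized effect: d = |μ₁ − μ₀| / σ = |89.0 − 88.4| / 1.5 = 0.4000
Noncentrality parameter: δ = d·√n = 0.4000 × √40 = 2.5298
One-sided α = 0.05 → critical value z_{0.05} = 1.645.
Power = P(Z > 1.645 − δ) = Φ(0.885) = 0.8119.

Power ≈ 0.812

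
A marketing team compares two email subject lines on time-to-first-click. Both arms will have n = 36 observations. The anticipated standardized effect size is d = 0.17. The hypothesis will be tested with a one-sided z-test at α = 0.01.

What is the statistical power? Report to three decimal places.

Noncentrality parameter: λ = d·√(n/2) = 0.17 × √(36/2) = 0.7212
Critical value for a one-sided test at α = 0.01: z_α = 2.326.
Power = Φ(λ − 2.326) = Φ(-1.605) = 0.0542.

Power ≈ 0.054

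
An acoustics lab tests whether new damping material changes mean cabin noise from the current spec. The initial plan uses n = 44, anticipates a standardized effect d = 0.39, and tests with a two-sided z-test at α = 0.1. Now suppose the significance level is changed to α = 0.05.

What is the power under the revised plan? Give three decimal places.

δ = d·√n = 0.39 × √44 = 2.5870 (unchanged). New critical value: z_{0.025} = 1.960.
Revised power = Φ(δ − 1.960) + Φ(−δ − 1.960) = Φ(0.627) + Φ(-4.547) = 0.7347 + 0.0000 = 0.7347.

Power ≈ 0.735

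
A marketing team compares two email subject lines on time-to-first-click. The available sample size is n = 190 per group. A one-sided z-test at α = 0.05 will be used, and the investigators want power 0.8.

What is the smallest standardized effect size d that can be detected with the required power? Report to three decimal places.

Need Φ(δ − 1.645) = 0.8, so δ = 1.645 + 0.842 = 2.486.
δ = d·√(n/2) ⇒ d = δ/√(n/2) = 2.486/√(190/2) = 0.2551.

d ≈ 0.255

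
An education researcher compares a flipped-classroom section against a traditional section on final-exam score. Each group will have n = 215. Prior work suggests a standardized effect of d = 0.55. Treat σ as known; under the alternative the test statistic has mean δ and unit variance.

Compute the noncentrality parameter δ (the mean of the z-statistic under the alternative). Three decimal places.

δ ≈ 5.703

δ = d·√(n/2) = 0.55 × √(215/2) = 5.7025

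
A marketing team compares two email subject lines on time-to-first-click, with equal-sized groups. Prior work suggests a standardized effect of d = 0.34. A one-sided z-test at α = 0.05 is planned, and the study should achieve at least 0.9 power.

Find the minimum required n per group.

n = 149 per group

Set Φ(δ − 1.645) = 0.9; then δ − 1.645 = Φ⁻¹(0.9) = 1.282, giving δ = 2.926.
δ = d·√(n/2) ⇒ n = 2(δ/d)² = 2 × (2.926 / 0.34)² = 148.16.
Round up to the next whole unit.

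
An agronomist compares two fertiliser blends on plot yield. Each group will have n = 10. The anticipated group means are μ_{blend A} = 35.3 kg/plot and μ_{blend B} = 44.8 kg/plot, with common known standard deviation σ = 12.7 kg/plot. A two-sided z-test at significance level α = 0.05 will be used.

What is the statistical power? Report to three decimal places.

Power ≈ 0.387

Standardized effect: d = |μ_{blend A} − μ_{blend B}| / σ = |35.3 − 44.8| / 12.7 = 0.7480
Noncentrality parameter: δ = d·√(n/2) = 0.7480 × √(10/2) = 1.6726
Two-sided α = 0.05 → critical value z_{0.025} = 1.960.
Power = Φ(δ − 1.960) + Φ(−δ − 1.960) = Φ(-0.287) + Φ(-3.633) = 0.3869 + 0.0001 = 0.3871.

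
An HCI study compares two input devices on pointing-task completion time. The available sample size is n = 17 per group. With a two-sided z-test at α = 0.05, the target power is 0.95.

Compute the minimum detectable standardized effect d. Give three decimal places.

d ≈ 1.236

Required noncentrality: δ = z_{0.025} + z_{0.05} = 1.960 + 1.645 = 3.605.
(Lower-tail contribution to power is negligible for δ > 0.)
δ = d·√(n/2) ⇒ d = δ/√(n/2) = 3.605/√(17/2) = 1.2364.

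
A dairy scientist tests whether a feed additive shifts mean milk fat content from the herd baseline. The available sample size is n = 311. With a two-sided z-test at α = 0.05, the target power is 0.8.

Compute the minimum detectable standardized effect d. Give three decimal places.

Required noncentrality: δ = z_{0.025} + z_{0.20} = 1.960 + 0.842 = 2.802.
(Lower-tail contribution to power is negligible for δ > 0.)
δ = d·√n ⇒ d = δ/√n = 2.802/√311 = 0.1589.

d ≈ 0.159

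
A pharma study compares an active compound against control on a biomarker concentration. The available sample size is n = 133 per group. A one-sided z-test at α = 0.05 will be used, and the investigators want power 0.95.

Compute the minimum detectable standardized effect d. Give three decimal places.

Need Φ(δ − 1.645) = 0.95, so δ = 1.645 + 1.645 = 3.290.
δ = d·√(n/2) ⇒ d = δ/√(n/2) = 3.290/√(133/2) = 0.4034.

d ≈ 0.403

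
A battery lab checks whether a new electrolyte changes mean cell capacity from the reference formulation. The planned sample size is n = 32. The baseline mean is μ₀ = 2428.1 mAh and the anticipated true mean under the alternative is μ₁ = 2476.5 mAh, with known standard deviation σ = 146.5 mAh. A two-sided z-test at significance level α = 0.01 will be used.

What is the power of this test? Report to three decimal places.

Standardized effect: d = |μ₁ − μ₀| / σ = |2476.5 − 2428.1| / 146.5 = 0.3304
Noncentrality parameter: δ = d·√n = 0.3304 × √32 = 1.8689
Critical value for a two-sided test at α = 0.01: z_{α/2} = 2.576.
Power = Φ(δ − 2.576) + Φ(−δ − 2.576) = Φ(-0.707) + Φ(-4.445) = 0.2398 + 0.0000 = 0.2398.

Power ≈ 0.240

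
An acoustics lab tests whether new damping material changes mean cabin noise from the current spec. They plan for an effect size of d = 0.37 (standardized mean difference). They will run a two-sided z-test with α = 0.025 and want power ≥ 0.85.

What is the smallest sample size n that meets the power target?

n = 79

Set Φ(δ − 2.241) = 0.85; then δ − 2.241 = Φ⁻¹(0.85) = 1.036, giving δ = 3.278.
(Ignoring the negligible lower-tail rejection probability gives the usual closed-form inversion.)
δ = d·√n ⇒ n = (δ/d)² = (3.278 / 0.37)² = 78.48.
Rounding up, n = 79.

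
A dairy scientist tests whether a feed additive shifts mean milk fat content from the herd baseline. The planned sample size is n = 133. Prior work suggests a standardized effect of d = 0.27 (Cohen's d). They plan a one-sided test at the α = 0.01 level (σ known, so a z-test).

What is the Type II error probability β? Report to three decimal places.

Noncentrality parameter: δ = d·√n = 0.27 × √133 = 3.1138
One-sided α = 0.01 → critical value z_{0.01} = 2.326.
Power = Φ(δ − 2.326) = Φ(0.787) = 0.7845.
Type II error: β = 1 − power = 1 − 0.7845 = 0.2155.

β ≈ 0.216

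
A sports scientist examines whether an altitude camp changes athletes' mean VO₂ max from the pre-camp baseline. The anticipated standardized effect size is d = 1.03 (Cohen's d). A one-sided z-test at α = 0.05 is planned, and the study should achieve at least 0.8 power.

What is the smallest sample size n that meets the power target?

For power 0.8 need Φ(δ − z_{0.05}) = 0.8, so δ = z_{0.05} + z_{0.20} = 1.645 + 0.842 = 2.486.
δ = d·√n ⇒ n = (δ/d)² = (2.486 / 1.03)² = 5.83.
Rounding up, n = 6.

n = 6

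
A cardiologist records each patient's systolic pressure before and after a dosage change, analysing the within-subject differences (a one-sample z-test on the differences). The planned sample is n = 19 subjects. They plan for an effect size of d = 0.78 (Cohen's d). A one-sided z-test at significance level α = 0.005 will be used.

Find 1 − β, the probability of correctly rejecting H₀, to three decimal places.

Power ≈ 0.795

Noncentrality parameter: δ = d·√n = 0.78 × √19 = 3.3999
One-sided α = 0.005 → critical value z_{0.005} = 2.576.
Power = Φ(δ − 2.576) = Φ(0.824) = 0.7951.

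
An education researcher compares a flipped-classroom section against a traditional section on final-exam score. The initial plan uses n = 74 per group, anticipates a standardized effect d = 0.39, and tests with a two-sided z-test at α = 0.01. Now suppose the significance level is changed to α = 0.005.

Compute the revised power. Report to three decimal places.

δ = d·√(n/2) = 0.39 × √(74/2) = 2.3723 (unchanged). New critical value: z_{0.0025} = 2.807.
Revised power = Φ(δ − 2.807) + Φ(−δ − 2.807) = Φ(-0.435) + Φ(-5.179) = 0.3319 + 0.0000 = 0.3319.

Power ≈ 0.332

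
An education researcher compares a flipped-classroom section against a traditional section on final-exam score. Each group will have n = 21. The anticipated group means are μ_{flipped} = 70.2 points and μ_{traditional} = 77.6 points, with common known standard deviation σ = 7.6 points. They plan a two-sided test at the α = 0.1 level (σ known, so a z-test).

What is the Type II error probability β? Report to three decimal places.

Standardized effect: d = |μ_{flipped} − μ_{traditional}| / σ = |70.2 − 77.6| / 7.6 = 0.9737
Noncentrality parameter: δ = d·√(n/2) = 0.9737 × √(21/2) = 3.1551
Critical value for a two-sided test at α = 0.1: z_{α/2} = 1.645.
Power = Φ(δ − 1.645) + Φ(−δ − 1.645) = Φ(1.510) + Φ(-4.800) = 0.9345 + 0.0000 = 0.9345.
Type II error: β = 1 − power = 1 − 0.9345 = 0.0655.

β ≈ 0.065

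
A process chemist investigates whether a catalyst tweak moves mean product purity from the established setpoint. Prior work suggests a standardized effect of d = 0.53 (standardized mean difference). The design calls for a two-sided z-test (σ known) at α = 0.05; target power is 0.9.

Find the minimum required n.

Set Φ(δ − 1.960) = 0.9; then δ − 1.960 = Φ⁻¹(0.9) = 1.282, giving δ = 3.242.
(The Φ(−δ − z_{α/2}) term is vanishingly small for δ > 0 and is dropped in the standard sample-size formula.)
δ = d·√n ⇒ n = (δ/d)² = (3.242 / 0.53)² = 37.41.
Round up to the next whole unit.

n = 38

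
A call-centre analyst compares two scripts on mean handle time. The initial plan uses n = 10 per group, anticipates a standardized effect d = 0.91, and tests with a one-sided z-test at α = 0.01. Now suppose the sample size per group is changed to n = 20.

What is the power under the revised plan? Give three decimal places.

Power ≈ 0.709

With n = 20 per group: δ = d·√(n/2) = 0.91 × √(20/2) = 2.8777. Critical value z_{0.01} = 2.326.
Revised power = P(Z > 2.326 − δ) = Φ(0.551) = 0.7093.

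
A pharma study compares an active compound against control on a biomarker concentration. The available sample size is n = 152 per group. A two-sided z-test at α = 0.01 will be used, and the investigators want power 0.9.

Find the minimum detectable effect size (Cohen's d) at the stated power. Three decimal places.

Need Φ(δ − 2.576) = 0.9, so δ = 2.576 + 1.282 = 3.857.
(Lower-tail contribution to power is negligible for δ > 0.)
δ = d·√(n/2) ⇒ d = δ/√(n/2) = 3.857/√(152/2) = 0.4425.

d ≈ 0.442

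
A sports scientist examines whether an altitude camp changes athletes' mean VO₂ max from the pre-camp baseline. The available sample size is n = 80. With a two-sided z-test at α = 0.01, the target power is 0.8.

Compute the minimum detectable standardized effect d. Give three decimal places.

d ≈ 0.382

Need Φ(δ − 2.576) = 0.8, so δ = 2.576 + 0.842 = 3.417.
(Lower-tail contribution to power is negligible for δ > 0.)
δ = d·√n ⇒ d = δ/√n = 3.417/√80 = 0.3821.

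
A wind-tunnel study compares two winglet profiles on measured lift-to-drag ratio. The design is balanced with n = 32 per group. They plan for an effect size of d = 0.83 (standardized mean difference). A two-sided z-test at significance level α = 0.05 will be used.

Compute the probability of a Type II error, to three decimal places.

Noncentrality parameter: δ = d·√(n/2) = 0.83 × √(32/2) = 3.3200
Two-sided α = 0.05 → critical value z_{0.025} = 1.960.
Power = Φ(δ − 1.960) + Φ(−δ − 1.960) = Φ(1.360) + Φ(-5.280) = 0.9131 + 0.0000 = 0.9131.
Type II error: β = 1 − power = 1 − 0.9131 = 0.0869.

β ≈ 0.087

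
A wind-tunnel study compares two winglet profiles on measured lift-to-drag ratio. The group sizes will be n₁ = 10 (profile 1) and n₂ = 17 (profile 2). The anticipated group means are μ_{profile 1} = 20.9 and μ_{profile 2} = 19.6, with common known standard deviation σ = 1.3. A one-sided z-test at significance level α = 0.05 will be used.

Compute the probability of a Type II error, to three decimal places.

β ≈ 0.194

Standardized effect: d = |μ_{profile 1} − μ_{profile 2}| / σ = |20.9 − 19.6| / 1.3 = 1.0000
Noncentrality parameter: δ = d / √(1/n₁ + 1/n₂) = 1.0000 / √(1/10 + 1/17) = 2.5092
One-sided α = 0.05 → critical value z_{0.05} = 1.645.
Power = Φ(δ − 1.645) = Φ(0.864) = 0.8063.
Type II error: β = 1 − power = 1 − 0.8063 = 0.1937.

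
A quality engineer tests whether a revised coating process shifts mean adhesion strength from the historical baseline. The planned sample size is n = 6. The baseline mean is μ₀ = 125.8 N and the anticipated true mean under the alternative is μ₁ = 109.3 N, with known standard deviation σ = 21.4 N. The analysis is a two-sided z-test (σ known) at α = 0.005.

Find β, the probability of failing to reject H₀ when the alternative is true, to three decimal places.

Standardized effect: d = |μ₁ − μ₀| / σ = |109.3 − 125.8| / 21.4 = 0.7710
Noncentrality parameter: δ = d·√n = 0.7710 × √6 = 1.8886
Critical value for a two-sided test at α = 0.005: z_{α/2} = 2.807.
Power = Φ(δ − 2.807) + Φ(−δ − 2.807) = Φ(-0.918) + Φ(-4.696) = 0.1792 + 0.0000 = 0.1792.
Type II error: β = 1 − power = 1 − 0.1792 = 0.8208.

β ≈ 0.821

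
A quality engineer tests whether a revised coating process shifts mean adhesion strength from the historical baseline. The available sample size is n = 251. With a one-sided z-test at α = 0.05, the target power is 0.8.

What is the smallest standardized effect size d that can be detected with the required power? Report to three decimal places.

d ≈ 0.157

Required noncentrality: δ = z_{0.05} + z_{0.20} = 1.645 + 0.842 = 2.486.
δ = d·√n ⇒ d = δ/√n = 2.486/√251 = 0.1569.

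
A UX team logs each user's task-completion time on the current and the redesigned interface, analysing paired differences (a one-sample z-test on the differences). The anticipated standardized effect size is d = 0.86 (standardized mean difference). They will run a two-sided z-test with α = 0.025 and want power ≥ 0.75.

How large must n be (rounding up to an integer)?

n = 12

Set Φ(δ − 2.241) = 0.75; then δ − 2.241 = Φ⁻¹(0.75) = 0.674, giving δ = 2.916.
(Ignoring the negligible lower-tail rejection probability gives the usual closed-form inversion.)
δ = d·√n ⇒ n = (δ/d)² = (2.916 / 0.86)² = 11.50.
Round up to the next whole unit.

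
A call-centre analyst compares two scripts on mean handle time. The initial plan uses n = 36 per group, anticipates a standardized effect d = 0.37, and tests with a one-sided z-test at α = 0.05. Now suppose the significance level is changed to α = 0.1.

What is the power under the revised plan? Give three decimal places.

Power ≈ 0.613

δ = d·√(n/2) = 0.37 × √(36/2) = 1.5698 (unchanged). New critical value: z_{0.1} = 1.282.
Revised power = P(Z > 1.282 − δ) = Φ(0.288) = 0.6134.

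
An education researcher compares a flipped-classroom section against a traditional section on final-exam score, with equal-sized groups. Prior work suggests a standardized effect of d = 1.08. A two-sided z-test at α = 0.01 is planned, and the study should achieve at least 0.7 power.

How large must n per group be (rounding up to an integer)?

n = 17 per group

For power 0.7 need Φ(δ − z_{0.005}) = 0.7, so δ = z_{0.005} + z_{0.30} = 2.576 + 0.524 = 3.100.
(The Φ(−δ − z_{α/2}) term is vanishingly small for δ > 0 and is dropped in the standard sample-size formula.)
δ = d·√(n/2) ⇒ n = 2(δ/d)² = 2 × (3.100 / 1.08)² = 16.48.
Rounding up, n = 17 per group.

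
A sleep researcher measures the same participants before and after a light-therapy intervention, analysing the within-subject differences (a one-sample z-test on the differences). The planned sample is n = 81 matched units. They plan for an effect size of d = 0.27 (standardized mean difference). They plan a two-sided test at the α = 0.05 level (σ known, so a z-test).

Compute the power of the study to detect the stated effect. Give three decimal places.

Noncentrality parameter: δ = d·√n = 0.27 × √81 = 2.4300
Two-sided α = 0.05 → critical value z_{0.025} = 1.960.
Power = Φ(δ − 1.960) + Φ(−δ − 1.960) = Φ(0.470) + Φ(-4.390) = 0.6808 + 0.0000 = 0.6808.

Power ≈ 0.681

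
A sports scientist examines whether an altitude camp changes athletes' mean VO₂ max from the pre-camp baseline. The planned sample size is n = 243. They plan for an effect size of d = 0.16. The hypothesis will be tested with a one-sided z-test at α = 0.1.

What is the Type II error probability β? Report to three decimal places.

Noncentrality parameter: δ = d·√n = 0.16 × √243 = 2.4942
One-sided α = 0.1 → critical value z_{0.1} = 1.282.
Power = P(Z > 1.282 − δ) = Φ(1.213) = 0.8874.
Type II error: β = 1 − power = 1 − 0.8874 = 0.1126.

β ≈ 0.113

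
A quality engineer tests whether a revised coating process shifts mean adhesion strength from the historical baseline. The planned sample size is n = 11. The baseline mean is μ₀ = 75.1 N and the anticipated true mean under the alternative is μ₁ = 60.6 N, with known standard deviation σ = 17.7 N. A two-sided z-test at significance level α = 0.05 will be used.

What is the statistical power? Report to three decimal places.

Power ≈ 0.775

Standardized effect: d = |μ₁ − μ₀| / σ = |60.6 − 75.1| / 17.7 = 0.8192
Noncentrality parameter: δ = d·√n = 0.8192 × √11 = 2.7170
Critical value for a two-sided test at α = 0.05: z_{α/2} = 1.960.
Power = Φ(δ − 1.960) + Φ(−δ − 1.960) = Φ(0.757) + Φ(-4.677) = 0.7755 + 0.0000 = 0.7755.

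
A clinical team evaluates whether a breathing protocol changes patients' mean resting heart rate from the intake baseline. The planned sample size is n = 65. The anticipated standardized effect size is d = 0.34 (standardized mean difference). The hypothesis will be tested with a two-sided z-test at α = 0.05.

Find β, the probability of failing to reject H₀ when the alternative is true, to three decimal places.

Noncentrality parameter: δ = d·√n = 0.34 × √65 = 2.7412
Critical value for a two-sided test at α = 0.05: z_{α/2} = 1.960.
Power = Φ(δ − 1.960) + Φ(−δ − 1.960) = Φ(0.781) + Φ(-4.701) = 0.7827 + 0.0000 = 0.7827.
Type II error: β = 1 − power = 1 − 0.7827 = 0.2173.

β ≈ 0.217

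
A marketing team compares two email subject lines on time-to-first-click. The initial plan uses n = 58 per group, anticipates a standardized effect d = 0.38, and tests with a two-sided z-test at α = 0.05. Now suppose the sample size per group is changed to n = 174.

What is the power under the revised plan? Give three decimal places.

With n = 174 per group: δ = d·√(n/2) = 0.38 × √(174/2) = 3.5444. Critical value z_{0.025} = 1.960.
Revised power = Φ(δ − 1.960) + Φ(−δ − 1.960) = Φ(1.584) + Φ(-5.504) = 0.9435 + 0.0000 = 0.9435.

Power ≈ 0.943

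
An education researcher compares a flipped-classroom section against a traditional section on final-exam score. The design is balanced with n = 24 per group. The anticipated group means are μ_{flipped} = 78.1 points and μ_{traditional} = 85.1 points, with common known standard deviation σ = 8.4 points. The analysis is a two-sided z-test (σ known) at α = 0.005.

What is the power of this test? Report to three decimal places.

Standardized effect: d = |μ_{flipped} − μ_{traditional}| / σ = |78.1 − 85.1| / 8.4 = 0.8333
Noncentrality parameter: δ = d·√(n/2) = 0.8333 × √(24/2) = 2.8868
Two-sided α = 0.005 → critical value z_{0.0025} = 2.807.
Power = Φ(δ − 2.807) + Φ(−δ − 2.807) = Φ(0.080) + Φ(-5.694) = 0.5318 + 0.0000 = 0.5318.

Power ≈ 0.532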